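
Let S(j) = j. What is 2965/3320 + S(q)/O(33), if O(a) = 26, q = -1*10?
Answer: 4389/8632 ≈ 0.50846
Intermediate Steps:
q = -10
2965/3320 + S(q)/O(33) = 2965/3320 - 10/26 = 2965*(1/3320) - 10*1/26 = 593/664 - 5/13 = 4389/8632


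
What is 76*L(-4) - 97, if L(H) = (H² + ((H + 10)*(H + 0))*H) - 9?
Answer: 7731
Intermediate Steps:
L(H) = -9 + H² + H²*(10 + H) (L(H) = (H² + ((10 + H)*H)*H) - 9 = (H² + (H*(10 + H))*H) - 9 = (H² + H²*(10 + H)) - 9 = -9 + H² + H²*(10 + H))
76*L(-4) - 97 = 76*(-9 + (-4)³ + 11*(-4)²) - 97 = 76*(-9 - 64 + 11*16) - 97 = 76*(-9 - 64 + 176) - 97 = 76*103 - 97 = 7828 - 97 = 7731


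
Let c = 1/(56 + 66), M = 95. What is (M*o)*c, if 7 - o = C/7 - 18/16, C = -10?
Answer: 50825/6832 ≈ 7.4393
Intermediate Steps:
c = 1/122 ≈ 0.0081967
o = 535/56 (o = 7 - (-10/7 - 18/16) = 7 - (-10*⅐ - 18*1/16) = 7 - (-10/7 - 9/8) = 7 - 1*(-143/56) = 7 + 143/56 = 535/56 ≈ 9.5536)
(M*o)*c = (95*(535/56))*(1/122) = (50825/56)*(1/122) = 50825/6832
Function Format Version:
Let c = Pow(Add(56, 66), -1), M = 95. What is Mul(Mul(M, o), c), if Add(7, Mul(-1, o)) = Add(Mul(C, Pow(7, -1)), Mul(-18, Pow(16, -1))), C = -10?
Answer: Rational(50825, 6832) ≈ 7.4393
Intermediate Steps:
c = Rational(1, 122) (c = Pow(122, -1) = Rational(1, 122) ≈ 0.0081967)
o = Rational(535, 56) (o = Add(7, Mul(-1, Add(Mul(-10, Pow(7, -1)), Mul(-18, Pow(16, -1))))) = Add(7, Mul(-1, Add(Mul(-10, Rational(1, 7)), Mul(-18, Rational(1, 16))))) = Add(7, Mul(-1, Add(Rational(-10, 7), Rational(-9, 8)))) = Add(7, Mul(-1, Rational(-143, 56))) = Add(7, Rational(143, 56)) = Rational(535, 56) ≈ 9.5536)
Mul(Mul(M, o), c) = Mul(Mul(95, Rational(535, 56)), Rational(1, 122)) = Mul(Rational(50825, 56), Rational(1, 122)) = Rational(50825, 6832)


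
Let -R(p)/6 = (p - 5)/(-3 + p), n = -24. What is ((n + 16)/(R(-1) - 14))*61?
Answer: 488/23 ≈ 21.217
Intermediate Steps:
R(p) = -6*(-5 + p)/(-3 + p) (R(p) = -6*(p - 5)/(-3 + p) = -6*(-5 + p)/(-3 + p))
((n + 16)/(R(-1) - 14))*61 = ((-24 + 16)/(6*(5 - 1*(-1))/(-3 - 1) - 14))*61 = -8/(6*(5 + 1)/(-4) - 14)*61 = -8/(6*(-¼)*6 - 14)*61 = -8/(-9 - 14)*61 = -8/(-23)*61 = -8*(-1/23)*61 = (8/23)*61 = 488/23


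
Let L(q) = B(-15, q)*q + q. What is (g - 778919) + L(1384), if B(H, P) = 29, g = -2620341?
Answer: -3357740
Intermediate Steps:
L(q) = 30*q (L(q) = 29*q + q = 30*q)
(g - 778919) + L(1384) = (-2620341 - 778919) + 30*1384 = -3399260 + 41520 = -3357740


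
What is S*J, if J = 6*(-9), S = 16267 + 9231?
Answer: -1376892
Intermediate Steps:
S = 25498
J = -54
S*J = 25498*(-54) = -1376892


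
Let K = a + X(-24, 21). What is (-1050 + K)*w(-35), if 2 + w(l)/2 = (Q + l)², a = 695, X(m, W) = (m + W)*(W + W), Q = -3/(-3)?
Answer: -1110148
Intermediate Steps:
Q = 1 (Q = -3*(-⅓) = 1)
X(m, W) = 2*W*(W + m) (X(m, W) = (W + m)*(2*W) = 2*W*(W + m))
w(l) = -4 + 2*(1 + l)²
K = 569 (K = 695 + 2*21*(21 - 24) = 695 + 2*21*(-3) = 695 - 126 = 569)
(-1050 + K)*w(-35) = (-1050 + 569)*(-4 + 2*(1 - 35)²) = -481*(-4 + 2*(-34)²) = -481*(-4 + 2*1156) = -481*(-4 + 2312) = -481*2308 = -1110148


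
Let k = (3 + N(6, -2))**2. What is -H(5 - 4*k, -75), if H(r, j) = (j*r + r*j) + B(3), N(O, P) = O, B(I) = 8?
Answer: -47858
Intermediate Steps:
k = 81 (k = (3 + 6)**2 = 9**2 = 81)
H(r, j) = 8 + 2*j*r (H(r, j) = (j*r + r*j) + 8 = (j*r + j*r) + 8 = 2*j*r + 8 = 8 + 2*j*r)
-H(5 - 4*k, -75) = -(8 + 2*(-75)*(5 - 4*81)) = -(8 + 2*(-75)*(5 - 324)) = -(8 + 2*(-75)*(-319)) = -(8 + 47850) = -1*47858 = -47858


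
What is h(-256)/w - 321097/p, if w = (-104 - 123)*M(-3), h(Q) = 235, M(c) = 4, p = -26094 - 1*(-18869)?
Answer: 289858201/6560300 ≈ 44.184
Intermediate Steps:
p = -7225 (p = -26094 + 18869 = -7225)
w = -908 (w = (-104 - 123)*4 = -227*4 = -908)
h(-256)/w - 321097/p = 235/(-908) - 321097/(-7225) = 235*(-1/908) - 321097*(-1/7225) = -235/908 + 321097/7225 = 289858201/6560300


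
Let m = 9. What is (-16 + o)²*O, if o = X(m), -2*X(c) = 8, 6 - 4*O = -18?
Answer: 2400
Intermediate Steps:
O = 6 (O = 3/2 - ¼*(-18) = 3/2 + 9/2 = 6)
X(c) = -4 (X(c) = -½*8 = -4)
o = -4
(-16 + o)²*O = (-16 - 4)²*6 = (-20)²*6 = 400*6 = 2400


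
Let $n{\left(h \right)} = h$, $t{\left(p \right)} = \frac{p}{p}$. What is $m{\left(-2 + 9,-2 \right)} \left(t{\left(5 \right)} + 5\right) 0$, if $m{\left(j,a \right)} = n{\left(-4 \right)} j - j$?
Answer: $0$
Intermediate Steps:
$t{\left(p \right)} = 1$
$m{\left(j,a \right)} = - 5 j$ ($m{\left(j,a \right)} = - 4 j - j = - 5 j$)
$m{\left(-2 + 9,-2 \right)} \left(t{\left(5 \right)} + 5\right) 0 = - 5 \left(-2 + 9\right) \left(1 + 5\right) 0 = \left(-5\right) 7 \cdot 6 \cdot 0 = \left(-35\right) 0 = 0$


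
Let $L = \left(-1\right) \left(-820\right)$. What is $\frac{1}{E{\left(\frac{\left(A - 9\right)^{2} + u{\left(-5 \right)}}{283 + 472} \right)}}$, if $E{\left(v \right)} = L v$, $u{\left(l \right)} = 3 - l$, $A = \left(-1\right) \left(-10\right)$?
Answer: $\frac{151}{1476} \approx 0.1023$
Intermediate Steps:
$A = 10$
$L = 820$
$E{\left(v \right)} = 820 v$
$\frac{1}{E{\left(\frac{\left(A - 9\right)^{2} + u{\left(-5 \right)}}{283 + 472} \right)}} = \frac{1}{820 \frac{\left(10 - 9\right)^{2} + \left(3 - -5\right)}{283 + 472}} = \frac{1}{820 \frac{1^{2} + \left(3 + 5\right)}{755}} = \frac{1}{820 \left(1 + 8\right) \frac{1}{755}} = \frac{1}{820 \cdot 9 \cdot \frac{1}{755}} = \frac{1}{820 \cdot \frac{9}{755}} = \frac{1}{\frac{1476}{151}} = \frac{151}{1476}$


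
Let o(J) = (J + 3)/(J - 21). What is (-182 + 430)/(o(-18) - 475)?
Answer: -1612/3085 ≈ -0.52253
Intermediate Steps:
o(J) = (3 + J)/(-21 + J)
(-182 + 430)/(o(-18) - 475) = (-182 + 430)/((3 - 18)/(-21 - 18) - 475) = 248/(-15/(-39) - 475) = 248/(-1/39*(-15) - 475) = 248/(5/13 - 475) = 248/(-6170/13) = 248*(-13/6170) = -1612/3085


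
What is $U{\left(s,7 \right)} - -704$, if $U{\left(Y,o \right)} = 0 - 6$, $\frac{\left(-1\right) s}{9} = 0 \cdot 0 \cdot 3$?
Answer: $698$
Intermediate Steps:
$s = 0$ ($s = - 9 \cdot 0 \cdot 0 \cdot 3 = - 9 \cdot 0 \cdot 3 = \left(-9\right) 0 = 0$)
$U{\left(Y,o \right)} = -6$
$U{\left(s,7 \right)} - -704 = -6 - -704 = -6 + 704 = 698$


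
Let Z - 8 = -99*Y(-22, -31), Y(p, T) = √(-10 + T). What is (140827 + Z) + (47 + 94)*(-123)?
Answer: 123492 - 99*I*√41 ≈ 1.2349e+5 - 633.91*I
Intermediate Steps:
Z = 8 - 99*I*√41 (Z = 8 - 99*√(-10 - 31) = 8 - 99*I*√41 ≈ 8.0 - 633.91*I)
(140827 + Z) + (47 + 94)*(-123) = (140827 + (8 - 99*I*√41)) + (47 + 94)*(-123) = (140835 - 99*I*√41) + 141*(-123) = (140835 - 99*I*√41) - 17343 = 123492 - 99*I*√41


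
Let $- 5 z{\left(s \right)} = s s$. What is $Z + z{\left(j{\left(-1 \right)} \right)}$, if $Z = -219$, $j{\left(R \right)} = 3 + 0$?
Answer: $- \frac{1104}{5} \approx -220.8$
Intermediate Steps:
$j{\left(R \right)} = 3$
$z{\left(s \right)} = - \frac{s^{2}}{5}$ ($z{\left(s \right)} = - \frac{s s}{5} = - \frac{s^{2}}{5}$)
$Z + z{\left(j{\left(-1 \right)} \right)} = -219 - \frac{3^{2}}{5} = -219 - \frac{9}{5} = - \frac{1104}{5}$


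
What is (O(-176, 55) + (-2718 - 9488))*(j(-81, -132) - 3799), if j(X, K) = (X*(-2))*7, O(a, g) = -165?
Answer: 32968715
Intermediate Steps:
j(X, K) = -14*X (j(X, K) = -2*X*7 = -14*X)
(O(-176, 55) + (-2718 - 9488))*(j(-81, -132) - 3799) = (-165 + (-2718 - 9488))*(-14*(-81) - 3799) = (-165 - 12206)*(1134 - 3799) = -12371*(-2665) = 32968715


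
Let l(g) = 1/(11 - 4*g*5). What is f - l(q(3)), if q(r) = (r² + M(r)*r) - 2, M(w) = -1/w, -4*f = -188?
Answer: 5124/109 ≈ 47.009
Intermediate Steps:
f = 47 (f = -¼*(-188) = 47)
q(r) = -3 + r² (q(r) = (r² + (-1/r)*r) - 2 = (r² - 1) - 2 = (-1 + r²) - 2 = -3 + r²)
l(g) = 1/(11 - 20*g)
f - l(q(3)) = 47 - (-1)/(-11 + 20*(-3 + 3²)) = 47 - (-1)/(-11 + 20*(-3 + 9)) = 47 - (-1)/(-11 + 20*6) = 47 - (-1)/(-11 + 120) = 47 - (-1)/109 = 47 - 1*(-1/109) = 47 + 1/109 = 5124/109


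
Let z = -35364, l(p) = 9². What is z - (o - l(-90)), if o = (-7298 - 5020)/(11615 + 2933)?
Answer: -256642383/7274 ≈ -35282.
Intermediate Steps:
l(p) = 81
o = -6159/7274 (o = -12318/14548 = -12318*1/14548 = -6159/7274 ≈ -0.84671)
z - (o - l(-90)) = -35364 - (-6159/7274 - 1*81) = -35364 - (-6159/7274 - 81) = -35364 - 1*(-595353/7274) = -35364 + 595353/7274 = -256642383/7274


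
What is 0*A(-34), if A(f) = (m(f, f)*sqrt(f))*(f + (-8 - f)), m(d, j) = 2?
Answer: 0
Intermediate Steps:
A(f) = -16*sqrt(f) (A(f) = (2*sqrt(f))*(f + (-8 - f)) = (2*sqrt(f))*(-8) = -16*sqrt(f))
0*A(-34) = 0*(-16*I*sqrt(34)) = 0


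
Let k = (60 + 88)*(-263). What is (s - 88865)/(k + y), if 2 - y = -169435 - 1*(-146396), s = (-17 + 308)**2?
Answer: 4184/15883 ≈ 0.26343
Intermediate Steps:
s = 84681 (s = 291**2 = 84681)
k = -38924 (k = 148*(-263) = -38924)
y = 23041 (y = 2 - (-169435 - 1*(-146396)) = 2 - (-169435 + 146396) = 2 - 1*(-23039) = 2 + 23039 = 23041)
(s - 88865)/(k + y) = (84681 - 88865)/(-38924 + 23041) = -4184/(-15883) = -4184*(-1/15883) = 4184/15883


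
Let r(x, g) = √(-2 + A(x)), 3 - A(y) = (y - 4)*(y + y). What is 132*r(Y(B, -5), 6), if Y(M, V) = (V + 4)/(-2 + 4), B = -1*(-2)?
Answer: 66*I*√14 ≈ 246.95*I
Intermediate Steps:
B = 2
A(y) = 3 - 2*y*(-4 + y) (A(y) = 3 - (y - 4)*(y + y) = 3 - (-4 + y)*2*y = 3 - 2*y*(-4 + y))
Y(M, V) = 2 + V/2 (Y(M, V) = (4 + V)/2 = (4 + V)*(½) = 2 + V/2)
r(x, g) = √(1 - 2*x² + 8*x) (r(x, g) = √(-2 + (3 - 2*x² + 8*x)) = √(1 - 2*x² + 8*x))
132*r(Y(B, -5), 6) = 132*√(1 - 2*(2 + (½)*(-5))² + 8*(2 + (½)*(-5))) = 132*√(1 - 2*(2 - 5/2)² + 8*(2 - 5/2)) = 132*√(1 - 2*(-½)² + 8*(-½)) = 132*√(1 - 2*¼ - 4) = 132*√(1 - ½ - 4) = 132*√(-7/2) = 132*(I*√14/2) = 66*I*√14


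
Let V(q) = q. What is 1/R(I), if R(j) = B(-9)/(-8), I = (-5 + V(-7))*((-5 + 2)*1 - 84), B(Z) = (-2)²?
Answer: -2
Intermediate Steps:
B(Z) = 4
I = 1044 (I = (-5 - 7)*((-5 + 2)*1 - 84) = -12*(-3*1 - 84) = -12*(-3 - 84) = -12*(-87) = 1044)
R(j) = -½ (R(j) = 4/(-8) = 4*(-⅛) = -½)
1/R(I) = 1/(-½) = -2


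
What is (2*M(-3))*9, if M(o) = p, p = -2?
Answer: -36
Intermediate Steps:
M(o) = -2
(2*M(-3))*9 = (2*(-2))*9 = -4*9 = -36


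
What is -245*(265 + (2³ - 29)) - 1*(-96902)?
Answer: 37122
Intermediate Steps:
-245*(265 + (2³ - 29)) - 1*(-96902) = -245*(265 + (8 - 29)) + 96902 = -245*(265 - 21) + 96902 = -245*244 + 96902 = -59780 + 96902 = 37122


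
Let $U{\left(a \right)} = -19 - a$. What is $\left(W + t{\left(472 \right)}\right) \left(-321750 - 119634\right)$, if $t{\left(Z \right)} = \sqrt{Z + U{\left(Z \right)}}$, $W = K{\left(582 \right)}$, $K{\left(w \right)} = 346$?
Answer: $-152718864 - 441384 i \sqrt{19} \approx -1.5272 \cdot 10^{8} - 1.9239 \cdot 10^{6} i$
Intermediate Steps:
$W = 346$
$t{\left(Z \right)} = i \sqrt{19}$ ($t{\left(Z \right)} = \sqrt{Z - \left(19 + Z\right)} = \sqrt{-19} = i \sqrt{19}$)
$\left(W + t{\left(472 \right)}\right) \left(-321750 - 119634\right) = \left(346 + i \sqrt{19}\right) \left(-321750 - 119634\right) = \left(346 + i \sqrt{19}\right) \left(-441384\right) = -152718864 - 441384 i \sqrt{19}$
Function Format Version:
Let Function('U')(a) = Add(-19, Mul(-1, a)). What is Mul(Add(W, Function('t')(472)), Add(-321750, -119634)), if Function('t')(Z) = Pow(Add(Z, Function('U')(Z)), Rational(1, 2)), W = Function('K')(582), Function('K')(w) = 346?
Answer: Add(-152718864, Mul(-441384, I, Pow(19, Rational(1, 2)))) ≈ Add(-1.5272e+8, Mul(-1.9239e+6, I))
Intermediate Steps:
W = 346
Function('t')(Z) = Mul(I, Pow(19, Rational(1, 2))) (Function('t')(Z) = Pow(Add(Z, Add(-19, Mul(-1, Z))), Rational(1, 2)) = Pow(-19, Rational(1, 2)) = Mul(I, Pow(19, Rational(1, 2))))
Mul(Add(W, Function('t')(472)), Add(-321750, -119634)) = Mul(Add(346, Mul(I, Pow(19, Rational(1, 2)))), Add(-321750, -119634)) = Mul(Add(346, Mul(I, Pow(19, Rational(1, 2)))), -441384) = Add(-152718864, Mul(-441384, I, Pow(19, Rational(1, 2))))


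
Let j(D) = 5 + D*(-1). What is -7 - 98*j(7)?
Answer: 189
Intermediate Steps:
j(D) = 5 - D
-7 - 98*j(7) = -7 - 98*(5 - 1*7) = -7 - 98*(5 - 7) = -7 - 98*(-2) = -7 + 196 = 189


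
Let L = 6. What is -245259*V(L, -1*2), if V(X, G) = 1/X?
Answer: -81753/2 ≈ -40877.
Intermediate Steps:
-245259*V(L, -1*2) = -245259/6 = -245259*⅙ = -81753/2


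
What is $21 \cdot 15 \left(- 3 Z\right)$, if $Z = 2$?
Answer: $-1890$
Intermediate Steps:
$21 \cdot 15 \left(- 3 Z\right) = 21 \cdot 15 \left(\left(-3\right) 2\right) = 315 \left(-6\right) = -1890$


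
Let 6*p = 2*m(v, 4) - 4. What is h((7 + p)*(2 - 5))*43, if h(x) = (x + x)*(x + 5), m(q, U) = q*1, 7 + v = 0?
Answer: 7224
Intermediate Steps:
v = -7 (v = -7 + 0 = -7)
m(q, U) = q
p = -3 (p = (2*(-7) - 4)/6 = (-14 - 4)/6 = (⅙)*(-18) = -3)
h(x) = 2*x*(5 + x) (h(x) = (2*x)*(5 + x) = 2*x*(5 + x))
h((7 + p)*(2 - 5))*43 = (2*((7 - 3)*(2 - 5))*(5 + (7 - 3)*(2 - 5)))*43 = (2*(4*(-3))*(5 + 4*(-3)))*43 = (2*(-12)*(5 - 12))*43 = (2*(-12)*(-7))*43 = 168*43 = 7224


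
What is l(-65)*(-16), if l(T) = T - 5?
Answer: 1120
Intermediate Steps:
l(T) = -5 + T
l(-65)*(-16) = (-5 - 65)*(-16) = -70*(-16) = 1120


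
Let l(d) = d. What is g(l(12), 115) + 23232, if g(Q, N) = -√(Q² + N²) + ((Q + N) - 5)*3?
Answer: 23598 - √13369 ≈ 23482.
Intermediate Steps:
g(Q, N) = -15 - √(N² + Q²) + 3*N + 3*Q (g(Q, N) = -√(N² + Q²) + ((N + Q) - 5)*3 = -√(N² + Q²) + (-5 + N + Q)*3 = -√(N² + Q²) + (-15 + 3*N + 3*Q) = -15 - √(N² + Q²) + 3*N + 3*Q)
g(l(12), 115) + 23232 = (-15 - √(115² + 12²) + 3*115 + 3*12) + 23232 = (-15 - √(13225 + 144) + 345 + 36) + 23232 = (-15 - √13369 + 345 + 36) + 23232 = (366 - √13369) + 23232 = 23598 - √13369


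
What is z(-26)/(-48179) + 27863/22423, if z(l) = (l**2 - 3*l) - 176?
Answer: 78202999/63548101 ≈ 1.2306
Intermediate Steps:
z(l) = -176 + l**2 - 3*l
z(-26)/(-48179) + 27863/22423 = (-176 + (-26)**2 - 3*(-26))/(-48179) + 27863/22423 = (-176 + 676 + 78)*(-1/48179) + 27863*(1/22423) = 578*(-1/48179) + 1639/1319 = -578/48179 + 1639/1319 = 78202999/63548101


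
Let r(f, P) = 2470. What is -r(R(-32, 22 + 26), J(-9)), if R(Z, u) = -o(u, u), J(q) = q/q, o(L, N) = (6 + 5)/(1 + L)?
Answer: -2470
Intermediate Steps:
o(L, N) = 11/(1 + L)
J(q) = 1
R(Z, u) = -11/(1 + u)
-r(R(-32, 22 + 26), J(-9)) = -1*2470 = -2470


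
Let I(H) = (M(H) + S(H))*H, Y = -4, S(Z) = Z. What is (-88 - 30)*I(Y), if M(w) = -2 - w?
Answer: -944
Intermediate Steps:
I(H) = -2*H (I(H) = ((-2 - H) + H)*H = -2*H)
(-88 - 30)*I(Y) = (-88 - 30)*(-2*(-4)) = -118*8 = -944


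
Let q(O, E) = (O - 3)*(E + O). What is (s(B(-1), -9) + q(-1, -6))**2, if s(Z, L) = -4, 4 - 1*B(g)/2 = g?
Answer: 576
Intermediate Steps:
B(g) = 8 - 2*g
q(O, E) = (-3 + O)*(E + O)
(s(B(-1), -9) + q(-1, -6))**2 = (-4 + ((-1)**2 - 3*(-6) - 3*(-1) - 6*(-1)))**2 = (-4 + (1 + 18 + 3 + 6))**2 = (-4 + 28)**2 = 24**2 = 576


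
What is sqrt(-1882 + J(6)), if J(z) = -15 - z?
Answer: I*sqrt(1903) ≈ 43.623*I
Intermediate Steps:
sqrt(-1882 + J(6)) = sqrt(-1882 + (-15 - 1*6)) = sqrt(-1882 + (-15 - 6)) = sqrt(-1882 - 21) = sqrt(-1903) = I*sqrt(1903)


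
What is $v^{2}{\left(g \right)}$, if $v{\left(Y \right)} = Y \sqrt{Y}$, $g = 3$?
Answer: $27$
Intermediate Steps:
$v{\left(Y \right)} = Y^{\frac{3}{2}}$
$v^{2}{\left(g \right)} = \left(3^{\frac{3}{2}}\right)^{2} = \left(3 \sqrt{3}\right)^{2} = 27$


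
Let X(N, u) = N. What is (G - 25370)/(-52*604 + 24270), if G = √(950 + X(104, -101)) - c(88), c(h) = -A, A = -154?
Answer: 12762/3569 - √1054/7138 ≈ 3.5712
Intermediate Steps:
c(h) = 154 (c(h) = -1*(-154) = 154)
G = -154 + √1054 (G = √(950 + 104) - 1*154 = √1054 - 154 = -154 + √1054 ≈ -121.53)
(G - 25370)/(-52*604 + 24270) = ((-154 + √1054) - 25370)/(-52*604 + 24270) = (-25524 + √1054)/(-31408 + 24270) = (-25524 + √1054)/(-7138) = (-25524 + √1054)*(-1/7138) = 12762/3569 - √1054/7138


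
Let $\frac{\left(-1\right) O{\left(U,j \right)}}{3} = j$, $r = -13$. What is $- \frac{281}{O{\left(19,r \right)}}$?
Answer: $- \frac{281}{39} \approx -7.2051$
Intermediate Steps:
$O{\left(U,j \right)} = - 3 j$
$- \frac{281}{O{\left(19,r \right)}} = - \frac{281}{\left(-3\right) \left(-13\right)} = - \frac{281}{39}$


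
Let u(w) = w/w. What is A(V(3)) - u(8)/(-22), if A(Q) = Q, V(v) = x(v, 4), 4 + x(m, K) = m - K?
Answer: -109/22 ≈ -4.9545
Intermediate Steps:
x(m, K) = -4 + m - K (x(m, K) = -4 + (m - K) = -4 + m - K)
V(v) = -8 + v (V(v) = -4 + v - 1*4 = -4 + v - 4 = -8 + v)
u(w) = 1
A(V(3)) - u(8)/(-22) = (-8 + 3) - 1/(-22) = -5 - (-1)/22 = -5 - 1*(-1/22) = -5 + 1/22 = -109/22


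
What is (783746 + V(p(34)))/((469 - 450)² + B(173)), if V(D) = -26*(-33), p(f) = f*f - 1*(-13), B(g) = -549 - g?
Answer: -784604/361 ≈ -2173.4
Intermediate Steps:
p(f) = 13 + f² (p(f) = f² + 13 = 13 + f²)
V(D) = 858
(783746 + V(p(34)))/((469 - 450)² + B(173)) = (783746 + 858)/((469 - 450)² + (-549 - 1*173)) = 784604/(19² + (-549 - 173)) = 784604/(361 - 722) = 784604/(-361) = 784604*(-1/361) = -784604/361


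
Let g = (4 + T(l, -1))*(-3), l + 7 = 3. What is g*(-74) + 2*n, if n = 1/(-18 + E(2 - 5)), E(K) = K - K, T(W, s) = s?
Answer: 5993/9 ≈ 665.89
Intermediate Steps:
l = -4 (l = -7 + 3 = -4)
E(K) = 0
n = -1/18 (n = 1/(-18 + 0) = 1/(-18) = -1/18 ≈ -0.055556)
g = -9 (g = (4 - 1)*(-3) = 3*(-3) = -9)
g*(-74) + 2*n = -9*(-74) + 2*(-1/18) = 666 - ⅑ = 5993/9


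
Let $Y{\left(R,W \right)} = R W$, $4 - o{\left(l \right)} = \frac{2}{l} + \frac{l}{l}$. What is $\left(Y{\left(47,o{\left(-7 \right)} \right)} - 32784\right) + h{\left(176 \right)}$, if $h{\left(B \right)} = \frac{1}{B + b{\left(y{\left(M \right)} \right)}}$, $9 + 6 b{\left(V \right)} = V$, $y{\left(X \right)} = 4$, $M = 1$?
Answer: $- \frac{240055715}{7357} \approx -32630.0$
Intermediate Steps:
$o{\left(l \right)} = 3 - \frac{2}{l}$ ($o{\left(l \right)} = 4 - \left(\frac{2}{l} + \frac{l}{l}\right) = 4 - \left(\frac{2}{l} + 1\right) = 4 - \left(1 + \frac{2}{l}\right) = 3 - \frac{2}{l}$)
$b{\left(V \right)} = - \frac{3}{2} + \frac{V}{6}$
$h{\left(B \right)} = \frac{1}{- \frac{5}{6} + B}$ ($h{\left(B \right)} = \frac{1}{B + \left(- \frac{3}{2} + \frac{1}{6} \cdot 4\right)} = \frac{1}{B + \left(- \frac{3}{2} + \frac{2}{3}\right)} = \frac{1}{B - \frac{5}{6}} = \frac{1}{- \frac{5}{6} + B}$)
$\left(Y{\left(47,o{\left(-7 \right)} \right)} - 32784\right) + h{\left(176 \right)} = \left(47 \left(3 - \frac{2}{-7}\right) - 32784\right) + \frac{6}{-5 + 6 \cdot 176} = \left(47 \left(3 - - \frac{2}{7}\right) - 32784\right) + \frac{6}{-5 + 1056} = \left(47 \left(3 + \frac{2}{7}\right) - 32784\right) + \frac{6}{1051} = \left(47 \cdot \frac{23}{7} - 32784\right) + 6 \cdot \frac{1}{1051} = \left(\frac{1081}{7} - 32784\right) + \frac{6}{1051} = - \frac{228407}{7} + \frac{6}{1051} = - \frac{240055715}{7357}$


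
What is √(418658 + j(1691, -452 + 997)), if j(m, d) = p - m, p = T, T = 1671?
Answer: √418638 ≈ 647.02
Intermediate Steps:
p = 1671
j(m, d) = 1671 - m
√(418658 + j(1691, -452 + 997)) = √(418658 + (1671 - 1*1691)) = √(418658 + (1671 - 1691)) = √(418658 - 20) = √418638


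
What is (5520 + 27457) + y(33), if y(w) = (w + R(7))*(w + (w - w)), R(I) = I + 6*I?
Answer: 35683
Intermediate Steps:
R(I) = 7*I
y(w) = w*(49 + w) (y(w) = (w + 7*7)*(w + (w - w)) = (w + 49)*(w + 0) = (49 + w)*w = w*(49 + w))
(5520 + 27457) + y(33) = (5520 + 27457) + 33*(49 + 33) = 32977 + 33*82 = 32977 + 2706 = 35683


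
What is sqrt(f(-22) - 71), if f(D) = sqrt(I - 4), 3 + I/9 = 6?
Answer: sqrt(-71 + sqrt(23)) ≈ 8.1366*I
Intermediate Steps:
I = 27 (I = -27 + 9*6 = -27 + 54 = 27)
f(D) = sqrt(23) (f(D) = sqrt(27 - 4) = sqrt(23))
sqrt(f(-22) - 71) = sqrt(sqrt(23) - 71) = sqrt(-71 + sqrt(23))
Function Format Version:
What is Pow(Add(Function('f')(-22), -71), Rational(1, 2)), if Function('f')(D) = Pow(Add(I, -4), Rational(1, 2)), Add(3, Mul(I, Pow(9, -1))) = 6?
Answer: Pow(Add(-71, Pow(23, Rational(1, 2))), Rational(1, 2)) ≈ Mul(8.1366, I)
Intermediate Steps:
I = 27 (I = Add(-27, Mul(9, 6)) = Add(-27, 54) = 27)
Function('f')(D) = Pow(23, Rational(1, 2)) (Function('f')(D) = Pow(Add(27, -4), Rational(1, 2)) = Pow(23, Rational(1, 2)))
Pow(Add(Function('f')(-22), -71), Rational(1, 2)) = Pow(Add(Pow(23, Rational(1, 2)), -71), Rational(1, 2)) = Pow(Add(-71, Pow(23, Rational(1, 2))), Rational(1, 2))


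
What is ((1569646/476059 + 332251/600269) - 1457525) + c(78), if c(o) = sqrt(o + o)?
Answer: -416506286467565692/285763459871 + 2*sqrt(39) ≈ -1.4575e+6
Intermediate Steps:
c(o) = sqrt(2)*sqrt(o) (c(o) = sqrt(2*o) = sqrt(2)*sqrt(o))
((1569646/476059 + 332251/600269) - 1457525) + c(78) = ((1569646/476059 + 332251/600269) - 1457525) + sqrt(2)*sqrt(78) = ((1569646*(1/476059) + 332251*(1/600269)) - 1457525) + 2*sqrt(39) = ((1569646/476059 + 332251/600269) - 1457525) + 2*sqrt(39) = (1100380913583/285763459871 - 1457525) + 2*sqrt(39) = -416506286467565692/285763459871 + 2*sqrt(39)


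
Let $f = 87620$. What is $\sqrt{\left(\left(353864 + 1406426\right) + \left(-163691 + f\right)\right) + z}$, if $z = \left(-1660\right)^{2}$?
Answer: $\sqrt{4439819} \approx 2107.1$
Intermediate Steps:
$z = 2755600$
$\sqrt{\left(\left(353864 + 1406426\right) + \left(-163691 + f\right)\right) + z} = \sqrt{\left(\left(353864 + 1406426\right) + \left(-163691 + 87620\right)\right) + 2755600} = \sqrt{\left(1760290 - 76071\right) + 2755600} = \sqrt{1684219 + 2755600} = \sqrt{4439819}$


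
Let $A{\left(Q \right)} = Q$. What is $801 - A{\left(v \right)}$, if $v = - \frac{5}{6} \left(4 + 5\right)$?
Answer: $\frac{1617}{2} \approx 808.5$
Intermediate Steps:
$v = - \frac{15}{2}$ ($v = \left(-5\right) \frac{1}{6} \cdot 9 = \left(- \frac{5}{6}\right) 9 = - \frac{15}{2} \approx -7.5$)
$801 - A{\left(v \right)} = 801 - - \frac{15}{2} = 801 + \frac{15}{2} = \frac{1617}{2}$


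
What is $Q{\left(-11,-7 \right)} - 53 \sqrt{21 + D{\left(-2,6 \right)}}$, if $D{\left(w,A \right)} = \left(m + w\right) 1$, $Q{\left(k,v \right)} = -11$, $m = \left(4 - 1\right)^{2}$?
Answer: $-11 - 106 \sqrt{7} \approx -291.45$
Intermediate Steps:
$m = 9$ ($m = 3^{2} = 9$)
$D{\left(w,A \right)} = 9 + w$ ($D{\left(w,A \right)} = \left(9 + w\right) 1 = 9 + w$)
$Q{\left(-11,-7 \right)} - 53 \sqrt{21 + D{\left(-2,6 \right)}} = -11 - 53 \sqrt{21 + \left(9 - 2\right)} = -11 - 53 \sqrt{21 + 7} = -11 - 53 \sqrt{28} = -11 - 53 \cdot 2 \sqrt{7} = -11 - 106 \sqrt{7}$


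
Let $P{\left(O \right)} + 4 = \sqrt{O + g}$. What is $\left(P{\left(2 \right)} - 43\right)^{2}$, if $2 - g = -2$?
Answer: $\left(47 - \sqrt{6}\right)^{2} \approx 1984.7$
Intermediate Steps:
$g = 4$ ($g = 2 - -2 = 2 + 2 = 4$)
$P{\left(O \right)} = -4 + \sqrt{4 + O}$ ($P{\left(O \right)} = -4 + \sqrt{O + 4} = -4 + \sqrt{4 + O}$)
$\left(P{\left(2 \right)} - 43\right)^{2} = \left(\left(-4 + \sqrt{4 + 2}\right) - 43\right)^{2} = \left(\left(-4 + \sqrt{6}\right) - 43\right)^{2} = \left(-47 + \sqrt{6}\right)^{2}$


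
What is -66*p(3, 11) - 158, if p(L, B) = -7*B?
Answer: 4924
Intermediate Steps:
-66*p(3, 11) - 158 = -(-462)*11 - 158 = -66*(-77) - 158 = 5082 - 158 = 4924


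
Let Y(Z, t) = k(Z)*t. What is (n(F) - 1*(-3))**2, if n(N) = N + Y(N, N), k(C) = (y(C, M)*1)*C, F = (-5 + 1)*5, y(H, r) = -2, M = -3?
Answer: 667489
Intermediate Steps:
F = -20 (F = -4*5 = -20)
k(C) = -2*C (k(C) = (-2*1)*C = -2*C)
Y(Z, t) = -2*Z*t (Y(Z, t) = (-2*Z)*t = -2*Z*t)
n(N) = N - 2*N**2 (n(N) = N - 2*N*N = N - 2*N**2)
(n(F) - 1*(-3))**2 = (-20*(1 - 2*(-20)) - 1*(-3))**2 = (-20*(1 + 40) + 3)**2 = (-20*41 + 3)**2 = (-820 + 3)**2 = (-817)**2 = 667489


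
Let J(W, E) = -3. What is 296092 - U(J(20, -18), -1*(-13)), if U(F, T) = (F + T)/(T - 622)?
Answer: 180320038/609 ≈ 2.9609e+5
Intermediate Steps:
U(F, T) = (F + T)/(-622 + T)
296092 - U(J(20, -18), -1*(-13)) = 296092 - (-3 - 1*(-13))/(-622 - 1*(-13)) = 296092 - (-3 + 13)/(-622 + 13) = 296092 - 10/(-609) = 296092 - (-1)*10/609 = 296092 - 1*(-10/609) = 296092 + 10/609 = 180320038/609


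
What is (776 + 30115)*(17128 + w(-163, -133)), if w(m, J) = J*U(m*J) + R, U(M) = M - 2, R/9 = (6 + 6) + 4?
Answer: -88526470179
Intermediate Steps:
R = 144 (R = 9*((6 + 6) + 4) = 9*(12 + 4) = 9*16 = 144)
U(M) = -2 + M
w(m, J) = 144 + J*(-2 + J*m) (w(m, J) = J*(-2 + m*J) + 144 = J*(-2 + J*m) + 144 = 144 + J*(-2 + J*m))
(776 + 30115)*(17128 + w(-163, -133)) = (776 + 30115)*(17128 + (144 - 133*(-2 - 133*(-163)))) = 30891*(17128 + (144 - 133*(-2 + 21679))) = 30891*(17128 + (144 - 133*21677)) = 30891*(17128 + (144 - 2883041)) = 30891*(17128 - 2882897) = 30891*(-2865769) = -88526470179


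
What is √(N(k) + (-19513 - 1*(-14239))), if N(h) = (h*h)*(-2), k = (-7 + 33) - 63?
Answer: 2*I*√2003 ≈ 89.51*I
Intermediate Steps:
k = -37 (k = 26 - 63 = -37)
N(h) = -2*h² (N(h) = h²*(-2) = -2*h²)
√(N(k) + (-19513 - 1*(-14239))) = √(-2*(-37)² + (-19513 - 1*(-14239))) = √(-2*1369 + (-19513 + 14239)) = √(-2738 - 5274) = √(-8012) = 2*I*√2003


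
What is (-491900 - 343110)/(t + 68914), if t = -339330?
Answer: 417505/135208 ≈ 3.0879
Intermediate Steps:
(-491900 - 343110)/(t + 68914) = (-491900 - 343110)/(-339330 + 68914) = -835010/(-270416) = -835010*(-1/270416) = 417505/135208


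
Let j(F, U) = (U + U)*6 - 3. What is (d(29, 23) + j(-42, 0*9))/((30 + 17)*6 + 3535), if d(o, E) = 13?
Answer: 10/3817 ≈ 0.0026199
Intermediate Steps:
j(F, U) = -3 + 12*U (j(F, U) = (2*U)*6 - 3 = 12*U - 3 = -3 + 12*U)
(d(29, 23) + j(-42, 0*9))/((30 + 17)*6 + 3535) = (13 + (-3 + 12*(0*9)))/((30 + 17)*6 + 3535) = (13 + (-3 + 12*0))/(47*6 + 3535) = (13 + (-3 + 0))/(282 + 3535) = (13 - 3)/3817 = 10*(1/3817) = 10/3817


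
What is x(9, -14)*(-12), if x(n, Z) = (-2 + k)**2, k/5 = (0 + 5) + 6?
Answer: -33708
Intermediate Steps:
k = 55 (k = 5*((0 + 5) + 6) = 5*(5 + 6) = 5*11 = 55)
x(n, Z) = 2809 (x(n, Z) = (-2 + 55)**2 = 53**2 = 2809)
x(9, -14)*(-12) = 2809*(-12) = -33708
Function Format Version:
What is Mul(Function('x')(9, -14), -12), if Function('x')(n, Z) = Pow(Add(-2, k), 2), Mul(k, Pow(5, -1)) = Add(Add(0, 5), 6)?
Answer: -33708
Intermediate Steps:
k = 55 (k = Mul(5, Add(Add(0, 5), 6)) = Mul(5, Add(5, 6)) = Mul(5, 11) = 55)
Function('x')(n, Z) = 2809 (Function('x')(n, Z) = Pow(Add(-2, 55), 2) = Pow(53, 2) = 2809)
Mul(Function('x')(9, -14), -12) = Mul(2809, -12) = -33708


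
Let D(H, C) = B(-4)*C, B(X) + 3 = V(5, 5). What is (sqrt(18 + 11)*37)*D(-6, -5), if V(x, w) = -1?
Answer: 740*sqrt(29) ≈ 3985.0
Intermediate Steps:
B(X) = -4 (B(X) = -3 - 1 = -4)
D(H, C) = -4*C
(sqrt(18 + 11)*37)*D(-6, -5) = (sqrt(18 + 11)*37)*(-4*(-5)) = (sqrt(29)*37)*20 = (37*sqrt(29))*20 = 740*sqrt(29)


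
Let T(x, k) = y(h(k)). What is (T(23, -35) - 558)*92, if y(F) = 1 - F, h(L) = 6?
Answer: -51796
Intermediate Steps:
T(x, k) = -5 (T(x, k) = 1 - 1*6 = 1 - 6 = -5)
(T(23, -35) - 558)*92 = (-5 - 558)*92 = -563*92 = -51796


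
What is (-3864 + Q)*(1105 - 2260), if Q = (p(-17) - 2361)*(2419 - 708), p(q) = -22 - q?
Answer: 4680163950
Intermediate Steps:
Q = -4048226 (Q = ((-22 - 1*(-17)) - 2361)*(2419 - 708) = ((-22 + 17) - 2361)*1711 = (-5 - 2361)*1711 = -2366*1711 = -4048226)
(-3864 + Q)*(1105 - 2260) = (-3864 - 4048226)*(1105 - 2260) = -4052090*(-1155) = 4680163950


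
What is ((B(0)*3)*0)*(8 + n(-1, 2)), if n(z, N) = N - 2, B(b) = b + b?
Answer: 0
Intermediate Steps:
B(b) = 2*b
n(z, N) = -2 + N
((B(0)*3)*0)*(8 + n(-1, 2)) = (((2*0)*3)*0)*(8 + (-2 + 2)) = ((0*3)*0)*(8 + 0) = (0*0)*8 = 0*8 = 0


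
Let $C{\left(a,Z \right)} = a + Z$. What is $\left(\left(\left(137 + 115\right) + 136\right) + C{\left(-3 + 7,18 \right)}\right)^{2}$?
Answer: $168100$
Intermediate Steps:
$C{\left(a,Z \right)} = Z + a$
$\left(\left(\left(137 + 115\right) + 136\right) + C{\left(-3 + 7,18 \right)}\right)^{2} = \left(\left(\left(137 + 115\right) + 136\right) + \left(18 + \left(-3 + 7\right)\right)\right)^{2} = \left(\left(252 + 136\right) + \left(18 + 4\right)\right)^{2} = \left(388 + 22\right)^{2} = 410^{2} = 168100$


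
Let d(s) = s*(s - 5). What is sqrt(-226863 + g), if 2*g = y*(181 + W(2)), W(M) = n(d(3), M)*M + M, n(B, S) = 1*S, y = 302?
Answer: I*sqrt(198626) ≈ 445.67*I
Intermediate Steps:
d(s) = s*(-5 + s)
n(B, S) = S
W(M) = M + M**2 (W(M) = M*M + M = M**2 + M = M + M**2)
g = 28237 (g = (302*(181 + 2*(1 + 2)))/2 = (302*(181 + 2*3))/2 = (302*(181 + 6))/2 = (302*187)/2 = (1/2)*56474 = 28237)
sqrt(-226863 + g) = sqrt(-226863 + 28237) = sqrt(-198626) = I*sqrt(198626)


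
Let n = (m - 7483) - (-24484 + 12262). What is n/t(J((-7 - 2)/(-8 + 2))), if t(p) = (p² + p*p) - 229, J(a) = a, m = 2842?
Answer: -15162/449 ≈ -33.768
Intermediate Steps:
t(p) = -229 + 2*p² (t(p) = (p² + p²) - 229 = 2*p² - 229 = -229 + 2*p²)
n = 7581 (n = (2842 - 7483) - (-24484 + 12262) = -4641 - 1*(-12222) = -4641 + 12222 = 7581)
n/t(J((-7 - 2)/(-8 + 2))) = 7581/(-229 + 2*((-7 - 2)/(-8 + 2))²) = 7581/(-229 + 2*(-9/(-6))²) = 7581/(-229 + 2*(-9*(-⅙))²) = 7581/(-229 + 2*(3/2)²) = 7581/(-229 + 2*(9/4)) = 7581/(-229 + 9/2) = 7581/(-449/2) = 7581*(-2/449) = -15162/449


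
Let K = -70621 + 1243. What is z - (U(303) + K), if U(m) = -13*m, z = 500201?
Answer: 573518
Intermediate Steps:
K = -69378
z - (U(303) + K) = 500201 - (-13*303 - 69378) = 500201 - (-3939 - 69378) = 500201 - 1*(-73317) = 500201 + 73317 = 573518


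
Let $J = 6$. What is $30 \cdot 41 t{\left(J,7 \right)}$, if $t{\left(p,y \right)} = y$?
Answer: $8610$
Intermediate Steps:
$30 \cdot 41 t{\left(J,7 \right)} = 30 \cdot 41 \cdot 7 = 1230 \cdot 7 = 8610$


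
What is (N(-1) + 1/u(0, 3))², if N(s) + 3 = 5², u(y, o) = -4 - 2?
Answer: 17161/36 ≈ 476.69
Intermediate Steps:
u(y, o) = -6
N(s) = 22 (N(s) = -3 + 5² = -3 + 25 = 22)
(N(-1) + 1/u(0, 3))² = (22 + 1/(-6))² = (22 - ⅙)² = (131/6)² = 17161/36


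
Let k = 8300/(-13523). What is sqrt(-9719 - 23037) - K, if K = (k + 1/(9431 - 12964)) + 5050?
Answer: -241243295527/47776759 + 2*I*sqrt(8189) ≈ -5049.4 + 180.99*I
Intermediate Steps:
k = -8300/13523 (k = 8300*(-1/13523) = -8300/13523 ≈ -0.61377)
K = 241243295527/47776759 (K = (-8300/13523 + 1/(9431 - 12964)) + 5050 = (-8300/13523 + 1/(-3533)) + 5050 = (-8300/13523 - 1/3533) + 5050 = -29337423/47776759 + 5050 = 241243295527/47776759 ≈ 5049.4)
sqrt(-9719 - 23037) - K = sqrt(-9719 - 23037) - 1*241243295527/47776759 = sqrt(-32756) - 241243295527/47776759 = 2*I*sqrt(8189) - 241243295527/47776759 = -241243295527/47776759 + 2*I*sqrt(8189)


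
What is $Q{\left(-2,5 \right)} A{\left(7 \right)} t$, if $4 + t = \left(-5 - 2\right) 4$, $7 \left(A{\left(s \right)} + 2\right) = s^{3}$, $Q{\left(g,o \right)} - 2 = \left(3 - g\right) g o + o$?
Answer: $64672$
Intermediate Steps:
$Q{\left(g,o \right)} = 2 + o + g o \left(3 - g\right)$ ($Q{\left(g,o \right)} = 2 + \left(\left(3 - g\right) g o + o\right) = 2 + \left(g \left(3 - g\right) o + o\right) = 2 + \left(g o \left(3 - g\right) + o\right) = 2 + \left(o + g o \left(3 - g\right)\right) = 2 + o + g o \left(3 - g\right)$)
$A{\left(s \right)} = -2 + \frac{s^{3}}{7}$
$t = -32$ ($t = -4 + \left(-5 - 2\right) 4 = -4 - 28 = -32$)
$Q{\left(-2,5 \right)} A{\left(7 \right)} t = \left(2 + 5 - 5 \left(-2\right)^{2} + 3 \left(-2\right) 5\right) \left(-2 + \frac{7^{3}}{7}\right) \left(-32\right) = \left(2 + 5 - 5 \cdot 4 - 30\right) \left(-2 + \frac{1}{7} \cdot 343\right) \left(-32\right) = \left(2 + 5 - 20 - 30\right) \left(-2 + 49\right) \left(-32\right) = \left(-43\right) 47 \left(-32\right) = \left(-2021\right) \left(-32\right) = 64672$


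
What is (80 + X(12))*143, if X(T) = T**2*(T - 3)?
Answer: 196768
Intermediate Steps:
X(T) = T**2*(-3 + T)
(80 + X(12))*143 = (80 + 12**2*(-3 + 12))*143 = (80 + 144*9)*143 = (80 + 1296)*143 = 1376*143 = 196768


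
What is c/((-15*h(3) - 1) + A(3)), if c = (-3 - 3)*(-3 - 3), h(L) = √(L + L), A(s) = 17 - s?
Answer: -468/1181 - 540*√6/1181 ≈ -1.5163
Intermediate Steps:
h(L) = √2*√L (h(L) = √(2*L) = √2*√L)
c = 36 (c = -6*(-6) = 36)
c/((-15*h(3) - 1) + A(3)) = 36/((-15*√2*√3 - 1) + (17 - 1*3)) = 36/((-15*√6 - 1) + (17 - 3)) = 36/((-1 - 15*√6) + 14) = 36/(13 - 15*√6)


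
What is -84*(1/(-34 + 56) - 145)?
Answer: 133938/11 ≈ 12176.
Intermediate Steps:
-84*(1/(-34 + 56) - 145) = -84*(1/22 - 145) = -84*(-3189/22) = 133938/11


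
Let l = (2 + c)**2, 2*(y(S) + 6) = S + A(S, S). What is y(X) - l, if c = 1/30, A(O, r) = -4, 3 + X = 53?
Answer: 11579/900 ≈ 12.866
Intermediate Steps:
X = 50 (X = -3 + 53 = 50)
y(S) = -8 + S/2 (y(S) = -6 + (S - 4)/2 = -6 + (-4 + S)/2 = -6 + (-2 + S/2) = -8 + S/2)
c = 1/30 ≈ 0.033333
l = 3721/900 (l = (2 + 1/30)**2 = (61/30)**2 = 3721/900 ≈ 4.1344)
y(X) - l = (-8 + (1/2)*50) - 1*3721/900 = (-8 + 25) - 3721/900 = 17 - 3721/900 = 11579/900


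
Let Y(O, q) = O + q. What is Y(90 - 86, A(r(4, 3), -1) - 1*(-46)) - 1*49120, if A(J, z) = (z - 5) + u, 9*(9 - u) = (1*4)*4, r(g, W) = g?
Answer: -441619/9 ≈ -49069.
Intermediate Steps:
u = 65/9 (u = 9 - 1*4*4/9 = 9 - 4*4/9 = 9 - 1/9*16 = 9 - 16/9 = 65/9 ≈ 7.2222)
A(J, z) = 20/9 + z (A(J, z) = (z - 5) + 65/9 = (-5 + z) + 65/9 = 20/9 + z)
Y(90 - 86, A(r(4, 3), -1) - 1*(-46)) - 1*49120 = ((90 - 86) + ((20/9 - 1) - 1*(-46))) - 1*49120 = (4 + (11/9 + 46)) - 49120 = (4 + 425/9) - 49120 = 461/9 - 49120 = -441619/9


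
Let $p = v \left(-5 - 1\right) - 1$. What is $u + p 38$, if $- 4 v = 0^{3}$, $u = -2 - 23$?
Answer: $-63$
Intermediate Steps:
$u = -25$ ($u = -2 - 23 = -25$)
$v = 0$ ($v = - \frac{0^{3}}{4} = \left(- \frac{1}{4}\right) 0 = 0$)
$p = -1$ ($p = 0 \left(-5 - 1\right) - 1 = 0 \left(-6\right) - 1 = 0 - 1 = -1$)
$u + p 38 = -25 - 38 = -63$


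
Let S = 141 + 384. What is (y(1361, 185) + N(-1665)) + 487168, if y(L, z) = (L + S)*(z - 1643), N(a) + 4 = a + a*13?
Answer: -2285934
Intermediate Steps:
N(a) = -4 + 14*a (N(a) = -4 + (a + a*13) = -4 + (a + 13*a) = -4 + 14*a)
S = 525
y(L, z) = (-1643 + z)*(525 + L) (y(L, z) = (L + 525)*(z - 1643) = (525 + L)*(-1643 + z) = (-1643 + z)*(525 + L))
(y(1361, 185) + N(-1665)) + 487168 = ((-862575 - 1643*1361 + 525*185 + 1361*185) + (-4 + 14*(-1665))) + 487168 = ((-862575 - 2236123 + 97125 + 251785) + (-4 - 23310)) + 487168 = (-2749788 - 23314) + 487168 = -2773102 + 487168 = -2285934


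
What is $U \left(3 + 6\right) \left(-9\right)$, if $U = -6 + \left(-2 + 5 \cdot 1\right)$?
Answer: $243$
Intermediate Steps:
$U = -3$ ($U = -6 + \left(-2 + 5\right) = -6 + 3 = -3$)
$U \left(3 + 6\right) \left(-9\right) = - 3 \left(3 + 6\right) \left(-9\right) = - 3 \cdot 9 \left(-9\right) = \left(-3\right) \left(-81\right) = 243$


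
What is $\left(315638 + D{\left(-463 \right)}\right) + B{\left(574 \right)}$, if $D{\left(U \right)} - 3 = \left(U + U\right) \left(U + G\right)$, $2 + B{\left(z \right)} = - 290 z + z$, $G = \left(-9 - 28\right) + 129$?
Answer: $493299$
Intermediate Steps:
$G = 92$ ($G = -37 + 129 = 92$)
$B{\left(z \right)} = -2 - 289 z$ ($B{\left(z \right)} = -2 + \left(- 290 z + z\right) = -2 - 289 z$)
$D{\left(U \right)} = 3 + 2 U \left(92 + U\right)$ ($D{\left(U \right)} = 3 + \left(U + U\right) \left(U + 92\right) = 3 + 2 U \left(92 + U\right)$)
$\left(315638 + D{\left(-463 \right)}\right) + B{\left(574 \right)} = \left(315638 + \left(3 + 2 \left(-463\right)^{2} + 184 \left(-463\right)\right)\right) - 165888 = \left(315638 + \left(3 + 2 \cdot 214369 - 85192\right)\right) - 165888 = \left(315638 + \left(3 + 428738 - 85192\right)\right) - 165888 = \left(315638 + 343549\right) - 165888 = 659187 - 165888 = 493299$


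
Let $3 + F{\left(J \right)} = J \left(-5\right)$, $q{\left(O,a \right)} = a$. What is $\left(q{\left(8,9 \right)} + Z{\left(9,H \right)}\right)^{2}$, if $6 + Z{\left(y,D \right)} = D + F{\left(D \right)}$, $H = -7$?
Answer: $784$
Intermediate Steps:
$F{\left(J \right)} = -3 - 5 J$ ($F{\left(J \right)} = -3 + J \left(-5\right) = -3 - 5 J$)
$Z{\left(y,D \right)} = -9 - 4 D$ ($Z{\left(y,D \right)} = -6 - \left(3 + 4 D\right) = -9 - 4 D$)
$\left(q{\left(8,9 \right)} + Z{\left(9,H \right)}\right)^{2} = \left(9 - -19\right)^{2} = \left(9 + \left(-9 + 28\right)\right)^{2} = \left(9 + 19\right)^{2} = 28^{2} = 784$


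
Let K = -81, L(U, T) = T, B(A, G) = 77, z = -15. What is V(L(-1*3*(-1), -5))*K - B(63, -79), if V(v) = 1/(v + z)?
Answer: -1459/20 ≈ -72.950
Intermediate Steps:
V(v) = 1/(-15 + v) (V(v) = 1/(v - 15) = 1/(-15 + v))
V(L(-1*3*(-1), -5))*K - B(63, -79) = -81/(-15 - 5) - 1*77 = -81/(-20) - 77 = -1/20*(-81) - 77 = 81/20 - 77 = -1459/20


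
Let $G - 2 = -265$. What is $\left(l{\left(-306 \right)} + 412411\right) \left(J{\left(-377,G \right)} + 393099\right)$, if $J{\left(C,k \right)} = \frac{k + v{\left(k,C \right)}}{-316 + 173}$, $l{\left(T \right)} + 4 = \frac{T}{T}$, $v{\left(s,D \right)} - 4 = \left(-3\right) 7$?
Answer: $\frac{23182871126296}{143} \approx 1.6212 \cdot 10^{11}$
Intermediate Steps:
$G = -263$ ($G = 2 - 265 = -263$)
$v{\left(s,D \right)} = -17$ ($v{\left(s,D \right)} = 4 - 21 = -17$)
$l{\left(T \right)} = -3$ ($l{\left(T \right)} = -4 + \frac{T}{T} = -4 + 1 = -3$)
$J{\left(C,k \right)} = \frac{17}{143} - \frac{k}{143}$ ($J{\left(C,k \right)} = \frac{k - 17}{-316 + 173} = \frac{-17 + k}{-143} = \left(-17 + k\right) \left(- \frac{1}{143}\right) = \frac{17}{143} - \frac{k}{143}$)
$\left(l{\left(-306 \right)} + 412411\right) \left(J{\left(-377,G \right)} + 393099\right) = \left(-3 + 412411\right) \left(\left(\frac{17}{143} - - \frac{263}{143}\right) + 393099\right) = 412408 \left(\left(\frac{17}{143} + \frac{263}{143}\right) + 393099\right) = 412408 \left(\frac{280}{143} + 393099\right) = 412408 \cdot \frac{56213437}{143} = \frac{23182871126296}{143}$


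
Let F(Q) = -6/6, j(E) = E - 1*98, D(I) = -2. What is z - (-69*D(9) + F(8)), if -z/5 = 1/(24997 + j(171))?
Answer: -686919/5014 ≈ -137.00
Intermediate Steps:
j(E) = -98 + E (j(E) = E - 98 = -98 + E)
F(Q) = -1 (F(Q) = -6*1/6 = -1)
z = -1/5014 (z = -5/(24997 + (-98 + 171)) = -5/(24997 + 73) = -5/25070 = -5*1/25070 = -1/5014 ≈ -0.00019944)
z - (-69*D(9) + F(8)) = -1/5014 - (-69*(-2) - 1) = -1/5014 - (138 - 1) = -1/5014 - 1*137 = -1/5014 - 137 = -686919/5014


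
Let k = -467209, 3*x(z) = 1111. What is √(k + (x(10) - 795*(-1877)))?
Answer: √9228387/3 ≈ 1012.6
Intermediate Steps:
x(z) = 1111/3 (x(z) = (⅓)*1111 = 1111/3)
√(k + (x(10) - 795*(-1877))) = √(-467209 + (1111/3 - 795*(-1877))) = √(-467209 + (1111/3 - 1*(-1492215))) = √(-467209 + (1111/3 + 1492215)) = √(-467209 + 4477756/3) = √(3076129/3) = √9228387/3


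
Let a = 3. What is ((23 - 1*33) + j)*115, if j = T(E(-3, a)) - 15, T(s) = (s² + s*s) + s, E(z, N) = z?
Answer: -1150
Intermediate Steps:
T(s) = s + 2*s² (T(s) = (s² + s²) + s = 2*s² + s = s + 2*s²)
j = 0 (j = -3*(1 + 2*(-3)) - 15 = -3*(1 - 6) - 15 = -3*(-5) - 15 = 15 - 15 = 0)
((23 - 1*33) + j)*115 = ((23 - 1*33) + 0)*115 = ((23 - 33) + 0)*115 = (-10 + 0)*115 = -10*115 = -1150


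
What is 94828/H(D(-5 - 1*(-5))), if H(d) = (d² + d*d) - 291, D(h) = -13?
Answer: 94828/47 ≈ 2017.6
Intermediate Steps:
H(d) = -291 + 2*d² (H(d) = (d² + d²) - 291 = 2*d² - 291 = -291 + 2*d²)
94828/H(D(-5 - 1*(-5))) = 94828/(-291 + 2*(-13)²) = 94828/(-291 + 2*169) = 94828/(-291 + 338) = 94828/47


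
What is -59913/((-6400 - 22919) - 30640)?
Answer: 59913/59959 ≈ 0.99923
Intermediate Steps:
-59913/((-6400 - 22919) - 30640) = -59913/(-29319 - 30640) = -59913/(-59959) = -59913*(-1/59959) = 59913/59959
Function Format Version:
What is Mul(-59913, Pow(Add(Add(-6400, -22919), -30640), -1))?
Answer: Rational(59913, 59959) ≈ 0.99923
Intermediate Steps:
Mul(-59913, Pow(Add(Add(-6400, -22919), -30640), -1)) = Mul(-59913, Pow(Add(-29319, -30640), -1)) = Mul(-59913, Pow(-59959, -1)) = Mul(-59913, Rational(-1, 59959)) = Rational(59913, 59959)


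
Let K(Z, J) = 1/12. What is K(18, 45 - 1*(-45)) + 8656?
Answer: 103873/12 ≈ 8656.1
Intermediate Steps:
K(Z, J) = 1/12
K(18, 45 - 1*(-45)) + 8656 = 1/12 + 8656 = 103873/12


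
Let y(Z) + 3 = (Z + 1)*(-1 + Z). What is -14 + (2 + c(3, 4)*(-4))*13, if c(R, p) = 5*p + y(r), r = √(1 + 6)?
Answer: -1184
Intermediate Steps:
r = √7 ≈ 2.6458
y(Z) = -3 + (1 + Z)*(-1 + Z) (y(Z) = -3 + (Z + 1)*(-1 + Z) = -3 + (1 + Z)*(-1 + Z))
c(R, p) = 3 + 5*p (c(R, p) = 5*p + (-4 + (√7)²) = 5*p + (-4 + 7) = 5*p + 3 = 3 + 5*p)
-14 + (2 + c(3, 4)*(-4))*13 = -14 + (2 + (3 + 5*4)*(-4))*13 = -14 + (2 + (3 + 20)*(-4))*13 = -14 + (2 + 23*(-4))*13 = -14 + (2 - 92)*13 = -14 - 90*13 = -14 - 1170 = -1184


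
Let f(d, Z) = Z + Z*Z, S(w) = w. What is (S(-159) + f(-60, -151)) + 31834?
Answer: 54325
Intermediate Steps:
f(d, Z) = Z + Z**2
(S(-159) + f(-60, -151)) + 31834 = (-159 - 151*(1 - 151)) + 31834 = (-159 - 151*(-150)) + 31834 = (-159 + 22650) + 31834 = 22491 + 31834 = 54325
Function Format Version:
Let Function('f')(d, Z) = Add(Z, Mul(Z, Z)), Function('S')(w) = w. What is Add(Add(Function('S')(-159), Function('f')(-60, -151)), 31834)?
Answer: 54325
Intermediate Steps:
Function('f')(d, Z) = Add(Z, Pow(Z, 2))
Add(Add(Function('S')(-159), Function('f')(-60, -151)), 31834) = Add(Add(-159, Mul(-151, Add(1, -151))), 31834) = Add(Add(-159, Mul(-151, -150)), 31834) = Add(Add(-159, 22650), 31834) = Add(22491, 31834) = 54325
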